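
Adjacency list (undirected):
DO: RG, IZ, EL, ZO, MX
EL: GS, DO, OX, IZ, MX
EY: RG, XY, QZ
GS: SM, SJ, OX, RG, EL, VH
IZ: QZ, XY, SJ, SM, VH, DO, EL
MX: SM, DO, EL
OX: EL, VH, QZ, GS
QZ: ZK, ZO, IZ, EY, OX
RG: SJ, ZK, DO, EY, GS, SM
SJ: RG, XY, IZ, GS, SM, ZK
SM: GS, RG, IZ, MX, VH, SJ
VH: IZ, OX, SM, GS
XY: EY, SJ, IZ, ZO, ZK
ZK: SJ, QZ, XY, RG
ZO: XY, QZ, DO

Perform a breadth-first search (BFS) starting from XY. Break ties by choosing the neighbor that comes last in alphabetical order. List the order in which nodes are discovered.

XY ZO ZK SJ IZ EY QZ DO RG SM GS VH EL OX MX

Visit XY; enqueue ZO, ZK, SJ, IZ, EY → queue [ZO, ZK, SJ, IZ, EY]
Visit ZO; enqueue QZ, DO → queue [ZK, SJ, IZ, EY, QZ, DO]
Visit ZK; enqueue RG → queue [SJ, IZ, EY, QZ, DO, RG]
Visit SJ; enqueue SM, GS → queue [IZ, EY, QZ, DO, RG, SM, GS]
Visit IZ; enqueue VH, EL → queue [EY, QZ, DO, RG, SM, GS, VH, EL]
Visit EY → queue [QZ, DO, RG, SM, GS, VH, EL]
Visit QZ; enqueue OX → queue [DO, RG, SM, GS, VH, EL, OX]
Visit DO; enqueue MX → queue [RG, SM, GS, VH, EL, OX, MX]
Visit RG → queue [SM, GS, VH, EL, OX, MX]
Visit SM → queue [GS, VH, EL, OX, MX]
Visit GS → queue [VH, EL, OX, MX]
Visit VH → queue [EL, OX, MX]
Visit EL → queue [OX, MX]
Visit OX → queue [MX]
Visit MX → queue []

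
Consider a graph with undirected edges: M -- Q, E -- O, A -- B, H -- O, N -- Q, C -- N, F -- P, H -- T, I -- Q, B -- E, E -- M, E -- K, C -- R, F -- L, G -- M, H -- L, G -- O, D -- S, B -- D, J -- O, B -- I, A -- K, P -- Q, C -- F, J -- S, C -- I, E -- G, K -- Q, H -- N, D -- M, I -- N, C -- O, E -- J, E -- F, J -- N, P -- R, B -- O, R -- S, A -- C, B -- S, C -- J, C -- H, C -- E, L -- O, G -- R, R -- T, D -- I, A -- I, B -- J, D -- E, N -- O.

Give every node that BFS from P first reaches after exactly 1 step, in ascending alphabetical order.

F, Q, R

Level 0: P
Level 1: F, Q, R
Level 2: C, E, G, I, K, L, M, N, S, T
Level 3: A, B, D, H, J, O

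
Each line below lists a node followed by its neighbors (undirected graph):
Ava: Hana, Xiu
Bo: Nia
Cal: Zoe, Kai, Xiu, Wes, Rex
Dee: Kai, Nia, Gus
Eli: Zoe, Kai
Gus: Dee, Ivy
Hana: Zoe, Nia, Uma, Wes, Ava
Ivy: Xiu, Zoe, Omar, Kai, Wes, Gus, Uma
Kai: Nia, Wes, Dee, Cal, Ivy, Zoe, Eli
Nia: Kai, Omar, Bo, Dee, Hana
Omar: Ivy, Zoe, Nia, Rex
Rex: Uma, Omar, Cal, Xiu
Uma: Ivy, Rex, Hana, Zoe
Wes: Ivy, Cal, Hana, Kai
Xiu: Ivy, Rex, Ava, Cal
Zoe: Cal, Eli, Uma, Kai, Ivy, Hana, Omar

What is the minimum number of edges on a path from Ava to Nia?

2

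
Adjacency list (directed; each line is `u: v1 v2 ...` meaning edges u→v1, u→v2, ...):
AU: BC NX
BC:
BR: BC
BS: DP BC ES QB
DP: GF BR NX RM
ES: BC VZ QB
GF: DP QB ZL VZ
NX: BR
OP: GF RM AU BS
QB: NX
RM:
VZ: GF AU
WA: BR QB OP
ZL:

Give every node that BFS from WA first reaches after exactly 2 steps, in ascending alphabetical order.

AU, BC, BS, GF, NX, RM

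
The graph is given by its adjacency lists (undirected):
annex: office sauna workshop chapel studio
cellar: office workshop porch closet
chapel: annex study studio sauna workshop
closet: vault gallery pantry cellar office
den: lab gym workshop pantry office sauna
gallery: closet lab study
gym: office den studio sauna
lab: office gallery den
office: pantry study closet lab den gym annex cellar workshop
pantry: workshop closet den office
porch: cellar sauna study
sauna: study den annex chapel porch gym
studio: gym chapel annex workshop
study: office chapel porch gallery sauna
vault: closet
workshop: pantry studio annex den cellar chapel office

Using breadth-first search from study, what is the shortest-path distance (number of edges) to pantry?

2

Level 0: study
Level 1: chapel, gallery, office, porch, sauna
Level 2: annex, cellar, closet, den, gym, lab, pantry, studio, workshop
Level 3: vault
pantry first appears at level 2.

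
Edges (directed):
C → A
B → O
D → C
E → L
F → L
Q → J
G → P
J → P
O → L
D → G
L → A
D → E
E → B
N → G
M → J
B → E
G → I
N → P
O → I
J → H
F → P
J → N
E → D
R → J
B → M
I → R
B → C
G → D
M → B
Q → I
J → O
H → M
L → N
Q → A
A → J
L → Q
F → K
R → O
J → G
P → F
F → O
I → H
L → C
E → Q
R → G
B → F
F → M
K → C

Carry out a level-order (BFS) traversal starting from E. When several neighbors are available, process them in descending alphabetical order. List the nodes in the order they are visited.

E -> Q -> L -> D -> B -> J -> I -> A -> N -> C -> G -> O -> M -> F -> P -> H -> R -> K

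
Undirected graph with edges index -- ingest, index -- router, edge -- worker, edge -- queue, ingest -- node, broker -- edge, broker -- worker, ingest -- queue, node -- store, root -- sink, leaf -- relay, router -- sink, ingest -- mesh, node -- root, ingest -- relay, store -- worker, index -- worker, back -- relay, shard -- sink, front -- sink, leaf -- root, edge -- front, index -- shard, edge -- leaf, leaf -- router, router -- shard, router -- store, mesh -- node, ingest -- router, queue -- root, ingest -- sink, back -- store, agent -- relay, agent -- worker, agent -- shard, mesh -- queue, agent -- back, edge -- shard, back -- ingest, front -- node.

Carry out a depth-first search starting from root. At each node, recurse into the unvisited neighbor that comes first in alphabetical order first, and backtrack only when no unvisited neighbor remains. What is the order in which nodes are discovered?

root -> leaf -> edge -> broker -> worker -> agent -> back -> ingest -> index -> router -> shard -> sink -> front -> node -> mesh -> queue -> store -> relay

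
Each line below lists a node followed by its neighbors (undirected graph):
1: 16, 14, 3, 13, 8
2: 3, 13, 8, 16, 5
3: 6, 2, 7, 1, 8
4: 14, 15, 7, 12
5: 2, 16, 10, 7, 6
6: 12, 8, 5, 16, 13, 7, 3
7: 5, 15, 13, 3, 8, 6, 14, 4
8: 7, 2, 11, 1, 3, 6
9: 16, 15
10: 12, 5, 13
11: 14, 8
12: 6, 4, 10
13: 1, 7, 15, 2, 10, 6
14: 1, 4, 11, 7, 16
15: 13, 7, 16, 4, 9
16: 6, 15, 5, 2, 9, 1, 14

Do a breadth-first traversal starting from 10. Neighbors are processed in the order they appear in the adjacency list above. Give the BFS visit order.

Visit 10; enqueue 12, 5, 13 → queue [12, 5, 13]
Visit 12; enqueue 6, 4 → queue [5, 13, 6, 4]
Visit 5; enqueue 2, 16, 7 → queue [13, 6, 4, 2, 16, 7]
Visit 13; enqueue 1, 15 → queue [6, 4, 2, 16, 7, 1, 15]
Visit 6; enqueue 8, 3 → queue [4, 2, 16, 7, 1, 15, 8, 3]
Visit 4; enqueue 14 → queue [2, 16, 7, 1, 15, 8, 3, 14]
Visit 2 → queue [16, 7, 1, 15, 8, 3, 14]
Visit 16; enqueue 9 → queue [7, 1, 15, 8, 3, 14, 9]
Visit 7 → queue [1, 15, 8, 3, 14, 9]
Visit 1 → queue [15, 8, 3, 14, 9]
Visit 15 → queue [8, 3, 14, 9]
Visit 8; enqueue 11 → queue [3, 14, 9, 11]
Visit 3 → queue [14, 9, 11]
Visit 14 → queue [9, 11]
Visit 9 → queue [11]
Visit 11 → queue []

10 12 5 13 6 4 2 16 7 1 15 8 3 14 9 11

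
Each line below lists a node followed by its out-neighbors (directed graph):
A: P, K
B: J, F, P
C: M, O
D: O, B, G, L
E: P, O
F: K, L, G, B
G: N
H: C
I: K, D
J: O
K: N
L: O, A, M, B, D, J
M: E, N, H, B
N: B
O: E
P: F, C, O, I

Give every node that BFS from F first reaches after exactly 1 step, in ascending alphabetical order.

B, G, K, L

Level 0: F
Level 1: B, G, K, L
Level 2: A, D, J, M, N, O, P
Level 3: C, E, H, I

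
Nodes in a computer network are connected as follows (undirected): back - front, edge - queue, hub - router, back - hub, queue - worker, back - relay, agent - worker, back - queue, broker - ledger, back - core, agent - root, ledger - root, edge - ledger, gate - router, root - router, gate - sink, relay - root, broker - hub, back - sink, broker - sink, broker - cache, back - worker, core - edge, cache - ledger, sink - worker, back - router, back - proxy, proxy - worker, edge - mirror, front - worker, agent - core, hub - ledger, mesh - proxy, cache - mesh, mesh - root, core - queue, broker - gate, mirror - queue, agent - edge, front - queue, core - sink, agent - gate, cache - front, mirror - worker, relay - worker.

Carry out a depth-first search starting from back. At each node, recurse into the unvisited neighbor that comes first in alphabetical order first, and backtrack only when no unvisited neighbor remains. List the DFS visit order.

back core agent edge ledger broker cache front queue mirror worker proxy mesh root relay router gate sink hub

Visit back
back → core
core → agent
agent → edge
edge → ledger
ledger → broker
broker → cache
cache → front
front → queue
queue → mirror
mirror → worker
worker → proxy
proxy → mesh
mesh → root
root → relay
root → router
router → gate
gate → sink
router → hub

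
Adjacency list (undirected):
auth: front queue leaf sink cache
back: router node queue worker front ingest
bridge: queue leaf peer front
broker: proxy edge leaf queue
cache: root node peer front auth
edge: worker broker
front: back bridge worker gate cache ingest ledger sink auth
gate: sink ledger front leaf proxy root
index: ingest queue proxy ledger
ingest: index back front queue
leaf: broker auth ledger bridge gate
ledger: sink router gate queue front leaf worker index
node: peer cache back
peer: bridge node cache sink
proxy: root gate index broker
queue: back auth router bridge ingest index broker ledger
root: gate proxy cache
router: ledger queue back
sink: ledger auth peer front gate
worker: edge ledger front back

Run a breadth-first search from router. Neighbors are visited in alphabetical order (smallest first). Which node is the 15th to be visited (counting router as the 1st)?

Visit router; enqueue back, ledger, queue → queue [back, ledger, queue]
Visit back; enqueue front, ingest, node, worker → queue [ledger, queue, front, ingest, node, worker]
Visit ledger; enqueue gate, index, leaf, sink → queue [queue, front, ingest, node, worker, gate, index, leaf, sink]
Visit queue; enqueue auth, bridge, broker → queue [front, ingest, node, worker, gate, index, leaf, sink, auth, bridge, broker]
Visit front; enqueue cache → queue [ingest, node, worker, gate, index, leaf, sink, auth, bridge, broker, cache]
Visit ingest → queue [node, worker, gate, index, leaf, sink, auth, bridge, broker, cache]
Visit node; enqueue peer → queue [worker, gate, index, leaf, sink, auth, bridge, broker, cache, peer]
Visit worker; enqueue edge → queue [gate, index, leaf, sink, auth, bridge, broker, cache, peer, edge]
Visit gate; enqueue proxy, root → queue [index, leaf, sink, auth, bridge, broker, cache, peer, edge, proxy, root]
Visit index → queue [leaf, sink, auth, bridge, broker, cache, peer, edge, proxy, root]
Visit leaf → queue [sink, auth, bridge, broker, cache, peer, edge, proxy, root]
Visit sink → queue [auth, bridge, broker, cache, peer, edge, proxy, root]
Visit auth → queue [bridge, broker, cache, peer, edge, proxy, root]
Visit bridge → queue [broker, cache, peer, edge, proxy, root]
Visit broker → queue [cache, peer, edge, proxy, root]
Visit cache → queue [peer, edge, proxy, root]
Visit peer → queue [edge, proxy, root]
Visit edge → queue [proxy, root]
Visit proxy → queue [root]
Visit root → queue []

Visit order: router, back, ledger, queue, front, ingest, node, worker, gate, index, leaf, sink, auth, bridge, broker, cache, peer, edge, proxy, root

broker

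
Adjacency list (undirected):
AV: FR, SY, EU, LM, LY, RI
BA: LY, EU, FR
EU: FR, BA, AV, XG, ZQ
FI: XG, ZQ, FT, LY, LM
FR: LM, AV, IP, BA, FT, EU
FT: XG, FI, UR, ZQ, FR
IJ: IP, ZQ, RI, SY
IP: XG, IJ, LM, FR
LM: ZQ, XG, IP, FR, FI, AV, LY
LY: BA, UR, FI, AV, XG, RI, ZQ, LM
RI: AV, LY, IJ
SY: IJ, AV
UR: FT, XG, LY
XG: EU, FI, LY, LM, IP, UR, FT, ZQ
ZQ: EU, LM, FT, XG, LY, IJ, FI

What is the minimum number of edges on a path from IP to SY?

Level 0: IP
Level 1: FR, IJ, LM, XG
Level 2: AV, BA, EU, FI, FT, LY, RI, SY, UR, ZQ
SY first appears at level 2.

2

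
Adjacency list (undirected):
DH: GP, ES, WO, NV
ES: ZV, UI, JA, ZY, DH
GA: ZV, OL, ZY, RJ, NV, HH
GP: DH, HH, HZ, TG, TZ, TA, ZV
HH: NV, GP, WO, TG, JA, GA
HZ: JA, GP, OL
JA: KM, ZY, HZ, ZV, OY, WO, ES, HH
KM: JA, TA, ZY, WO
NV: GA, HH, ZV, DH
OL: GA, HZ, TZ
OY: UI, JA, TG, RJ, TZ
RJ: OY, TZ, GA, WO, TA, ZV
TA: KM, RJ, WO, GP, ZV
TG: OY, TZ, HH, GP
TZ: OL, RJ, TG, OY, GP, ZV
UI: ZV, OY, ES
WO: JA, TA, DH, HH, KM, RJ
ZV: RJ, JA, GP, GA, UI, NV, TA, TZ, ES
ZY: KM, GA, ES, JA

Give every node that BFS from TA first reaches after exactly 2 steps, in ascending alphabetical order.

Level 0: TA
Level 1: GP, KM, RJ, WO, ZV
Level 2: DH, ES, GA, HH, HZ, JA, NV, OY, TG, TZ, UI, ZY
Level 3: OL

DH, ES, GA, HH, HZ, JA, NV, OY, TG, TZ, UI, ZY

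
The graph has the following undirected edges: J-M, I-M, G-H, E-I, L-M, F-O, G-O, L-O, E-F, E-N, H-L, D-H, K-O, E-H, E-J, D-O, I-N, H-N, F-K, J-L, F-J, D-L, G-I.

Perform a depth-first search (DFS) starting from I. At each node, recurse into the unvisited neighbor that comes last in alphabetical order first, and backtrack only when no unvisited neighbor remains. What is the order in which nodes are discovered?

I N H L O K F J M E G D

Visit I
I → N
N → H
H → L
L → O
O → K
K → F
F → J
J → M
J → E
O → G
O → D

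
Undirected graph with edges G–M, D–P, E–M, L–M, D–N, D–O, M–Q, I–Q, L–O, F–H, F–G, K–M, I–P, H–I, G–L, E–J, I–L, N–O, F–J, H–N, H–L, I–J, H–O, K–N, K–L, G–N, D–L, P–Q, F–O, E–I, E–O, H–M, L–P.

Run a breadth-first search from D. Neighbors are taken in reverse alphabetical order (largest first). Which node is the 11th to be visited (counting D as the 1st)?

Visit D; enqueue P, O, N, L → queue [P, O, N, L]
Visit P; enqueue Q, I → queue [O, N, L, Q, I]
Visit O; enqueue H, F, E → queue [N, L, Q, I, H, F, E]
Visit N; enqueue K, G → queue [L, Q, I, H, F, E, K, G]
Visit L; enqueue M → queue [Q, I, H, F, E, K, G, M]
Visit Q → queue [I, H, F, E, K, G, M]
Visit I; enqueue J → queue [H, F, E, K, G, M, J]
Visit H → queue [F, E, K, G, M, J]
Visit F → queue [E, K, G, M, J]
Visit E → queue [K, G, M, J]
Visit K → queue [G, M, J]
Visit G → queue [M, J]
Visit M → queue [J]
Visit J → queue []

Visit order: D, P, O, N, L, Q, I, H, F, E, K, G, M, J

K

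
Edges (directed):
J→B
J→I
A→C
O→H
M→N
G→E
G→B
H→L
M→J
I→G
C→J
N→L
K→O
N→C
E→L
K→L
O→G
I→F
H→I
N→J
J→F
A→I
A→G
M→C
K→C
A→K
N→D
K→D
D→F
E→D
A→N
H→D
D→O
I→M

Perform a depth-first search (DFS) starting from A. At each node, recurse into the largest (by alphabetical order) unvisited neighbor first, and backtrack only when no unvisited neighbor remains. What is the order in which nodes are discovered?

Visit A
A → N
N → L
N → J
J → I
I → M
M → C
I → G
G → E
E → D
D → O
O → H
D → F
G → B
A → K

A, N, L, J, I, M, C, G, E, D, O, H, F, B, K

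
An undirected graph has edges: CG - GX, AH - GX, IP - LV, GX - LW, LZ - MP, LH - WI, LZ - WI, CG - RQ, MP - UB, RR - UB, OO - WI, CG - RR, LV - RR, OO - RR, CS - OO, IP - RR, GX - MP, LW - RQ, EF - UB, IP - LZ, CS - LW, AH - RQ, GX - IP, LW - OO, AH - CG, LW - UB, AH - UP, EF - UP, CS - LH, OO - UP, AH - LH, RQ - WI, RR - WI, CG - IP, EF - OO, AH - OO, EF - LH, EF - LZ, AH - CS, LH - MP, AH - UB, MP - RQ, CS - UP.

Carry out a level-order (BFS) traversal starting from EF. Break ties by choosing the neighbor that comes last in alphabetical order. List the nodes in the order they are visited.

Visit EF; enqueue UP, UB, OO, LZ, LH → queue [UP, UB, OO, LZ, LH]
Visit UP; enqueue CS, AH → queue [UB, OO, LZ, LH, CS, AH]
Visit UB; enqueue RR, MP, LW → queue [OO, LZ, LH, CS, AH, RR, MP, LW]
Visit OO; enqueue WI → queue [LZ, LH, CS, AH, RR, MP, LW, WI]
Visit LZ; enqueue IP → queue [LH, CS, AH, RR, MP, LW, WI, IP]
Visit LH → queue [CS, AH, RR, MP, LW, WI, IP]
Visit CS → queue [AH, RR, MP, LW, WI, IP]
Visit AH; enqueue RQ, GX, CG → queue [RR, MP, LW, WI, IP, RQ, GX, CG]
Visit RR; enqueue LV → queue [MP, LW, WI, IP, RQ, GX, CG, LV]
Visit MP → queue [LW, WI, IP, RQ, GX, CG, LV]
Visit LW → queue [WI, IP, RQ, GX, CG, LV]
Visit WI → queue [IP, RQ, GX, CG, LV]
Visit IP → queue [RQ, GX, CG, LV]
Visit RQ → queue [GX, CG, LV]
Visit GX → queue [CG, LV]
Visit CG → queue [LV]
Visit LV → queue []

EF → UP → UB → OO → LZ → LH → CS → AH → RR → MP → LW → WI → IP → RQ → GX → CG → LV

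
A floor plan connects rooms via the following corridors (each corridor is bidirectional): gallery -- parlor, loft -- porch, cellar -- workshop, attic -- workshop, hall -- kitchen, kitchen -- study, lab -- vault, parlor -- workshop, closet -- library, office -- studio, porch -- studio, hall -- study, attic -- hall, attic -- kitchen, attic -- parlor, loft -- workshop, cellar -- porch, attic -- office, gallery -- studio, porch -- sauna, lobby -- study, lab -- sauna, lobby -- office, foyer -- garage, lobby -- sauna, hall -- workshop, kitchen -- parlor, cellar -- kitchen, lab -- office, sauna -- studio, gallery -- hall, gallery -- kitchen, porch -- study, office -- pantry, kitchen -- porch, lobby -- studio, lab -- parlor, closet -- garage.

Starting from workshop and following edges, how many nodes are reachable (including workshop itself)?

17

BFS from workshop visits: workshop, attic, cellar, hall, loft, parlor, kitchen, office, porch, gallery, study, lab, lobby, pantry, studio, sauna, vault
Reachable nodes: 17 of 21 total.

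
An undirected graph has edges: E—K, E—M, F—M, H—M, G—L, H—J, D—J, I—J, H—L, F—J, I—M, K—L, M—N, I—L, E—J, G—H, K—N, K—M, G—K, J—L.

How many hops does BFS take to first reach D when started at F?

Level 0: F
Level 1: J, M
Level 2: D, E, H, I, K, L, N
Level 3: G
D first appears at level 2.

2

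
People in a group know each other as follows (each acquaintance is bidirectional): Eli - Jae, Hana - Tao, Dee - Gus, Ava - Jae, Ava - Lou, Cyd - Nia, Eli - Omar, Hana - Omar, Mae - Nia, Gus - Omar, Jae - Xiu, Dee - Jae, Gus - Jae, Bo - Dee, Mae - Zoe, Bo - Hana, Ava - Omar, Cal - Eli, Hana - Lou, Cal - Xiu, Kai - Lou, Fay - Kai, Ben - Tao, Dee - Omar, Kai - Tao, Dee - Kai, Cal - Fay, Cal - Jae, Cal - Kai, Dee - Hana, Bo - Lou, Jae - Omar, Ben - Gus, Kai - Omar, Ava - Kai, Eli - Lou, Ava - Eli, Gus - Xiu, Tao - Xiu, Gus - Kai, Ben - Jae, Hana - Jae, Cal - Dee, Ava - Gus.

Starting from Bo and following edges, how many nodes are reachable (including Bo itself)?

BFS from Bo visits: Bo, Lou, Hana, Dee, Kai, Eli, Ava, Tao, Omar, Jae, Gus, Cal, Fay, Xiu, Ben
Reachable nodes: 15 of 19 total.

15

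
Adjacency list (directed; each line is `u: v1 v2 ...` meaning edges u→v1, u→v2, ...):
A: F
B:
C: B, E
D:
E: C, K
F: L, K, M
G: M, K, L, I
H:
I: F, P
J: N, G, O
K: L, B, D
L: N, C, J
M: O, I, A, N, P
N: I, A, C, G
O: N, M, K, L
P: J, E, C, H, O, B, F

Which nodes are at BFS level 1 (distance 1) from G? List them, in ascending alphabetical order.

I, K, L, M

Level 0: G
Level 1: I, K, L, M
Level 2: A, B, C, D, F, J, N, O, P
Level 3: E, H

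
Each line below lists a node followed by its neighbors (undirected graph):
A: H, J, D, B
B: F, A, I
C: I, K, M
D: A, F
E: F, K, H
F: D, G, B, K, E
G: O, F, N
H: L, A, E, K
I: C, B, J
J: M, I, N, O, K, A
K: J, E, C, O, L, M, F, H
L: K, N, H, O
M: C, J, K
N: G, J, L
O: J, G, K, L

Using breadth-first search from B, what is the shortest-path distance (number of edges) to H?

Level 0: B
Level 1: A, F, I
Level 2: C, D, E, G, H, J, K
Level 3: L, M, N, O
H first appears at level 2.

2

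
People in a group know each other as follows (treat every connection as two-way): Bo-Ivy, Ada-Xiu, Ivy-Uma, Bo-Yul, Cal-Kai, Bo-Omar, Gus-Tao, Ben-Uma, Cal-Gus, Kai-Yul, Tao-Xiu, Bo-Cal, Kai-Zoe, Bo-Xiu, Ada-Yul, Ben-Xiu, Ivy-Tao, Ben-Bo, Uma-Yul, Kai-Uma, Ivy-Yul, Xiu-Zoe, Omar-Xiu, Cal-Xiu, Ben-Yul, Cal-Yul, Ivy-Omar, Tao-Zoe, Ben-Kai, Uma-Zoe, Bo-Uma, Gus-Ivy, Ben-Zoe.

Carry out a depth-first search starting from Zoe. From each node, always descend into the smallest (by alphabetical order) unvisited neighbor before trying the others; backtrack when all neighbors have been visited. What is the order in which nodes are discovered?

Zoe, Ben, Bo, Cal, Gus, Ivy, Omar, Xiu, Ada, Yul, Kai, Uma, Tao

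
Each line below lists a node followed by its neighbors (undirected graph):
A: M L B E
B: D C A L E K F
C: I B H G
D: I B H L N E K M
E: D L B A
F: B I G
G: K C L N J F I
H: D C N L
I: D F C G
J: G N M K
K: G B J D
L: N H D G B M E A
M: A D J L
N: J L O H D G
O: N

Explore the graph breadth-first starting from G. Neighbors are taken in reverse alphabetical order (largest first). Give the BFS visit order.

G N L K J I F C O H D M E B A

Visit G; enqueue N, L, K, J, I, F, C → queue [N, L, K, J, I, F, C]
Visit N; enqueue O, H, D → queue [L, K, J, I, F, C, O, H, D]
Visit L; enqueue M, E, B, A → queue [K, J, I, F, C, O, H, D, M, E, B, A]
Visit K → queue [J, I, F, C, O, H, D, M, E, B, A]
Visit J → queue [I, F, C, O, H, D, M, E, B, A]
Visit I → queue [F, C, O, H, D, M, E, B, A]
Visit F → queue [C, O, H, D, M, E, B, A]
Visit C → queue [O, H, D, M, E, B, A]
Visit O → queue [H, D, M, E, B, A]
Visit H → queue [D, M, E, B, A]
Visit D → queue [M, E, B, A]
Visit M → queue [E, B, A]
Visit E → queue [B, A]
Visit B → queue [A]
Visit A → queue []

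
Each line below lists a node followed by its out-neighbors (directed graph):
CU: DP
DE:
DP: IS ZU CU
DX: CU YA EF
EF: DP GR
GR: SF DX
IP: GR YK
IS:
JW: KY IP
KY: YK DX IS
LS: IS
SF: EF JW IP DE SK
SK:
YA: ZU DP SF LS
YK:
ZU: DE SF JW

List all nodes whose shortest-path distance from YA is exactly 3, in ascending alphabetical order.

Level 0: YA
Level 1: DP, LS, SF, ZU
Level 2: CU, DE, EF, IP, IS, JW, SK
Level 3: GR, KY, YK
Level 4: DX

GR, KY, YK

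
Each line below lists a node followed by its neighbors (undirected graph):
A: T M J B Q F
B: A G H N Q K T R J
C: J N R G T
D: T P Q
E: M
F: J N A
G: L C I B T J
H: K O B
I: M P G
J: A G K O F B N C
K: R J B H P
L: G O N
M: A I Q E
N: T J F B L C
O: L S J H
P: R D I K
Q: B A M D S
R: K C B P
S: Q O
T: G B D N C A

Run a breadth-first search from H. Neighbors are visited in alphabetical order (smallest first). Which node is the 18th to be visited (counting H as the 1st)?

I

Visit H; enqueue B, K, O → queue [B, K, O]
Visit B; enqueue A, G, J, N, Q, R, T → queue [K, O, A, G, J, N, Q, R, T]
Visit K; enqueue P → queue [O, A, G, J, N, Q, R, T, P]
Visit O; enqueue L, S → queue [A, G, J, N, Q, R, T, P, L, S]
Visit A; enqueue F, M → queue [G, J, N, Q, R, T, P, L, S, F, M]
Visit G; enqueue C, I → queue [J, N, Q, R, T, P, L, S, F, M, C, I]
Visit J → queue [N, Q, R, T, P, L, S, F, M, C, I]
Visit N → queue [Q, R, T, P, L, S, F, M, C, I]
Visit Q; enqueue D → queue [R, T, P, L, S, F, M, C, I, D]
Visit R → queue [T, P, L, S, F, M, C, I, D]
Visit T → queue [P, L, S, F, M, C, I, D]
Visit P → queue [L, S, F, M, C, I, D]
Visit L → queue [S, F, M, C, I, D]
Visit S → queue [F, M, C, I, D]
Visit F → queue [M, C, I, D]
Visit M; enqueue E → queue [C, I, D, E]
Visit C → queue [I, D, E]
Visit I → queue [D, E]
Visit D → queue [E]
Visit E → queue []

Visit order: H, B, K, O, A, G, J, N, Q, R, T, P, L, S, F, M, C, I, D, E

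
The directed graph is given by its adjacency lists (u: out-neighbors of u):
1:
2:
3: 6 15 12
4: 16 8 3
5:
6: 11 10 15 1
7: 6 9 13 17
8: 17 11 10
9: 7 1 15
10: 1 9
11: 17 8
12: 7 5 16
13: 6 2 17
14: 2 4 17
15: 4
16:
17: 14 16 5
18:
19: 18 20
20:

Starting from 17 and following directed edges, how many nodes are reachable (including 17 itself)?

BFS from 17 visits: 17, 5, 14, 16, 2, 4, 3, 8, 6, 12, 15, 10, 11, 1, 7, 9, 13
Reachable nodes: 17 of 20 total.

17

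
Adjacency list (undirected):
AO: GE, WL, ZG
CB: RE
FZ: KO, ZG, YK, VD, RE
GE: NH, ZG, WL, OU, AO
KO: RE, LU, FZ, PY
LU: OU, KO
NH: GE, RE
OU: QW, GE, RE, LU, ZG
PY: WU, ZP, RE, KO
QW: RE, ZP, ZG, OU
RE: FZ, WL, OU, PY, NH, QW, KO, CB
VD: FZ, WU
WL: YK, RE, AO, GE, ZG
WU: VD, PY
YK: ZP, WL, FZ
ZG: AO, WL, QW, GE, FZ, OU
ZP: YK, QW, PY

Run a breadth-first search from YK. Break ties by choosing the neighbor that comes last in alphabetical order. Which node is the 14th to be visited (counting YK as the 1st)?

Visit YK; enqueue ZP, WL, FZ → queue [ZP, WL, FZ]
Visit ZP; enqueue QW, PY → queue [WL, FZ, QW, PY]
Visit WL; enqueue ZG, RE, GE, AO → queue [FZ, QW, PY, ZG, RE, GE, AO]
Visit FZ; enqueue VD, KO → queue [QW, PY, ZG, RE, GE, AO, VD, KO]
Visit QW; enqueue OU → queue [PY, ZG, RE, GE, AO, VD, KO, OU]
Visit PY; enqueue WU → queue [ZG, RE, GE, AO, VD, KO, OU, WU]
Visit ZG → queue [RE, GE, AO, VD, KO, OU, WU]
Visit RE; enqueue NH, CB → queue [GE, AO, VD, KO, OU, WU, NH, CB]
Visit GE → queue [AO, VD, KO, OU, WU, NH, CB]
Visit AO → queue [VD, KO, OU, WU, NH, CB]
Visit VD → queue [KO, OU, WU, NH, CB]
Visit KO; enqueue LU → queue [OU, WU, NH, CB, LU]
Visit OU → queue [WU, NH, CB, LU]
Visit WU → queue [NH, CB, LU]
Visit NH → queue [CB, LU]
Visit CB → queue [LU]
Visit LU → queue []

Visit order: YK, ZP, WL, FZ, QW, PY, ZG, RE, GE, AO, VD, KO, OU, WU, NH, CB, LU

WU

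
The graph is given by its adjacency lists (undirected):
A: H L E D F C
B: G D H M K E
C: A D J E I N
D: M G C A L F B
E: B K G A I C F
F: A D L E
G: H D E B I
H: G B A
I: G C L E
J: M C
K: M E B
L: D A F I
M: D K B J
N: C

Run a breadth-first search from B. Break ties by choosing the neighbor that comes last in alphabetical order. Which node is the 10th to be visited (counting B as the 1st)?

Visit B; enqueue M, K, H, G, E, D → queue [M, K, H, G, E, D]
Visit M; enqueue J → queue [K, H, G, E, D, J]
Visit K → queue [H, G, E, D, J]
Visit H; enqueue A → queue [G, E, D, J, A]
Visit G; enqueue I → queue [E, D, J, A, I]
Visit E; enqueue F, C → queue [D, J, A, I, F, C]
Visit D; enqueue L → queue [J, A, I, F, C, L]
Visit J → queue [A, I, F, C, L]
Visit A → queue [I, F, C, L]
Visit I → queue [F, C, L]
Visit F → queue [C, L]
Visit C; enqueue N → queue [L, N]
Visit L → queue [N]
Visit N → queue []

Visit order: B, M, K, H, G, E, D, J, A, I, F, C, L, N

I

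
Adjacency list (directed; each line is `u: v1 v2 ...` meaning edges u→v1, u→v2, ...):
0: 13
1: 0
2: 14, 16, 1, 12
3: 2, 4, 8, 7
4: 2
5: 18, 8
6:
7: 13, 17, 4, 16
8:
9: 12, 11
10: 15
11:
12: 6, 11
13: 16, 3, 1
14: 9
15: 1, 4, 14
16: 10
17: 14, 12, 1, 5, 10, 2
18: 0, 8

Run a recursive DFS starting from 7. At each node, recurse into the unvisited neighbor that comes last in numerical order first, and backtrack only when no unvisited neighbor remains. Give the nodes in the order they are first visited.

7 -> 17 -> 14 -> 9 -> 12 -> 11 -> 6 -> 10 -> 15 -> 4 -> 2 -> 16 -> 1 -> 0 -> 13 -> 3 -> 8 -> 5 -> 18

Visit 7
7 → 17
17 → 14
14 → 9
9 → 12
12 → 11
12 → 6
17 → 10
10 → 15
15 → 4
4 → 2
2 → 16
2 → 1
1 → 0
0 → 13
13 → 3
3 → 8
17 → 5
5 → 18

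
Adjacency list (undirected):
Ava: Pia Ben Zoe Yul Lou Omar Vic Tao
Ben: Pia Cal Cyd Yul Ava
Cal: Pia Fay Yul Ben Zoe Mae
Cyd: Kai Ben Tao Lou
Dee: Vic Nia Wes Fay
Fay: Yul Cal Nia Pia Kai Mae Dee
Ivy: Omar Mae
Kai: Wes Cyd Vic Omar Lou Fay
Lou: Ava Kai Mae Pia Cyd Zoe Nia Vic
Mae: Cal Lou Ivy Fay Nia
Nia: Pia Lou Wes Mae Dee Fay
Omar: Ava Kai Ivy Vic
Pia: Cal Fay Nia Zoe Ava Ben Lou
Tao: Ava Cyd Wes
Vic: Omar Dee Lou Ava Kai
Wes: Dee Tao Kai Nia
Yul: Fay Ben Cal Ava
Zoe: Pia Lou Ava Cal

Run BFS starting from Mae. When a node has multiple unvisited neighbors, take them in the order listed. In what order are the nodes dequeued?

Visit Mae; enqueue Cal, Lou, Ivy, Fay, Nia → queue [Cal, Lou, Ivy, Fay, Nia]
Visit Cal; enqueue Pia, Yul, Ben, Zoe → queue [Lou, Ivy, Fay, Nia, Pia, Yul, Ben, Zoe]
Visit Lou; enqueue Ava, Kai, Cyd, Vic → queue [Ivy, Fay, Nia, Pia, Yul, Ben, Zoe, Ava, Kai, Cyd, Vic]
Visit Ivy; enqueue Omar → queue [Fay, Nia, Pia, Yul, Ben, Zoe, Ava, Kai, Cyd, Vic, Omar]
Visit Fay; enqueue Dee → queue [Nia, Pia, Yul, Ben, Zoe, Ava, Kai, Cyd, Vic, Omar, Dee]
Visit Nia; enqueue Wes → queue [Pia, Yul, Ben, Zoe, Ava, Kai, Cyd, Vic, Omar, Dee, Wes]
Visit Pia → queue [Yul, Ben, Zoe, Ava, Kai, Cyd, Vic, Omar, Dee, Wes]
Visit Yul → queue [Ben, Zoe, Ava, Kai, Cyd, Vic, Omar, Dee, Wes]
Visit Ben → queue [Zoe, Ava, Kai, Cyd, Vic, Omar, Dee, Wes]
Visit Zoe → queue [Ava, Kai, Cyd, Vic, Omar, Dee, Wes]
Visit Ava; enqueue Tao → queue [Kai, Cyd, Vic, Omar, Dee, Wes, Tao]
Visit Kai → queue [Cyd, Vic, Omar, Dee, Wes, Tao]
Visit Cyd → queue [Vic, Omar, Dee, Wes, Tao]
Visit Vic → queue [Omar, Dee, Wes, Tao]
Visit Omar → queue [Dee, Wes, Tao]
Visit Dee → queue [Wes, Tao]
Visit Wes → queue [Tao]
Visit Tao → queue []

Mae -> Cal -> Lou -> Ivy -> Fay -> Nia -> Pia -> Yul -> Ben -> Zoe -> Ava -> Kai -> Cyd -> Vic -> Omar -> Dee -> Wes -> Tao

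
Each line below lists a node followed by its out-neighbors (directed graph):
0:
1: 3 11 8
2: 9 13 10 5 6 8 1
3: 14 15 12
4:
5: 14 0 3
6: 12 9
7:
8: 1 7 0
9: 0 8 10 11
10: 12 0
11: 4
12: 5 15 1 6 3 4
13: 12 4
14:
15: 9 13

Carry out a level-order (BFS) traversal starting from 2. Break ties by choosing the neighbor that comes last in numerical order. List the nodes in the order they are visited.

Visit 2; enqueue 13, 10, 9, 8, 6, 5, 1 → queue [13, 10, 9, 8, 6, 5, 1]
Visit 13; enqueue 12, 4 → queue [10, 9, 8, 6, 5, 1, 12, 4]
Visit 10; enqueue 0 → queue [9, 8, 6, 5, 1, 12, 4, 0]
Visit 9; enqueue 11 → queue [8, 6, 5, 1, 12, 4, 0, 11]
Visit 8; enqueue 7 → queue [6, 5, 1, 12, 4, 0, 11, 7]
Visit 6 → queue [5, 1, 12, 4, 0, 11, 7]
Visit 5; enqueue 14, 3 → queue [1, 12, 4, 0, 11, 7, 14, 3]
Visit 1 → queue [12, 4, 0, 11, 7, 14, 3]
Visit 12; enqueue 15 → queue [4, 0, 11, 7, 14, 3, 15]
Visit 4 → queue [0, 11, 7, 14, 3, 15]
Visit 0 → queue [11, 7, 14, 3, 15]
Visit 11 → queue [7, 14, 3, 15]
Visit 7 → queue [14, 3, 15]
Visit 14 → queue [3, 15]
Visit 3 → queue [15]
Visit 15 → queue []

2, 13, 10, 9, 8, 6, 5, 1, 12, 4, 0, 11, 7, 14, 3, 15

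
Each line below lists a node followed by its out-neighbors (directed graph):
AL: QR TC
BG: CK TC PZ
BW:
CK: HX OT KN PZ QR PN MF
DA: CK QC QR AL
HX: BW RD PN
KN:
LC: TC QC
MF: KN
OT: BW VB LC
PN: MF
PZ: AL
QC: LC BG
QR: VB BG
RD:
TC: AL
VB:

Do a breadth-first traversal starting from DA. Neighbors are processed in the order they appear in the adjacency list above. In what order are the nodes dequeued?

Visit DA; enqueue CK, QC, QR, AL → queue [CK, QC, QR, AL]
Visit CK; enqueue HX, OT, KN, PZ, PN, MF → queue [QC, QR, AL, HX, OT, KN, PZ, PN, MF]
Visit QC; enqueue LC, BG → queue [QR, AL, HX, OT, KN, PZ, PN, MF, LC, BG]
Visit QR; enqueue VB → queue [AL, HX, OT, KN, PZ, PN, MF, LC, BG, VB]
Visit AL; enqueue TC → queue [HX, OT, KN, PZ, PN, MF, LC, BG, VB, TC]
Visit HX; enqueue BW, RD → queue [OT, KN, PZ, PN, MF, LC, BG, VB, TC, BW, RD]
Visit OT → queue [KN, PZ, PN, MF, LC, BG, VB, TC, BW, RD]
Visit KN → queue [PZ, PN, MF, LC, BG, VB, TC, BW, RD]
Visit PZ → queue [PN, MF, LC, BG, VB, TC, BW, RD]
Visit PN → queue [MF, LC, BG, VB, TC, BW, RD]
Visit MF → queue [LC, BG, VB, TC, BW, RD]
Visit LC → queue [BG, VB, TC, BW, RD]
Visit BG → queue [VB, TC, BW, RD]
Visit VB → queue [TC, BW, RD]
Visit TC → queue [BW, RD]
Visit BW → queue [RD]
Visit RD → queue []

DA, CK, QC, QR, AL, HX, OT, KN, PZ, PN, MF, LC, BG, VB, TC, BW, RD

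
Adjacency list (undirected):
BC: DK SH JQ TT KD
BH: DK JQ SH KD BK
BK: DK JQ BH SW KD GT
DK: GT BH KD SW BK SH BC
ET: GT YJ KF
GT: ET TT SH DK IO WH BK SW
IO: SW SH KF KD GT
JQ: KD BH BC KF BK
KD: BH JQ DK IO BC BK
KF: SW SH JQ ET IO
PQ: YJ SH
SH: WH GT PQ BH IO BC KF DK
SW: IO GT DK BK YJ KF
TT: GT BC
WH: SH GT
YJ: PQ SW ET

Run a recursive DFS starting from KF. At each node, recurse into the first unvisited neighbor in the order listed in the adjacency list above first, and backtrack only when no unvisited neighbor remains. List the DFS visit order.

Visit KF
KF → SW
SW → IO
IO → SH
SH → WH
WH → GT
GT → ET
ET → YJ
YJ → PQ
GT → TT
TT → BC
BC → DK
DK → BH
BH → JQ
JQ → KD
KD → BK

KF → SW → IO → SH → WH → GT → ET → YJ → PQ → TT → BC → DK → BH → JQ → KD → BK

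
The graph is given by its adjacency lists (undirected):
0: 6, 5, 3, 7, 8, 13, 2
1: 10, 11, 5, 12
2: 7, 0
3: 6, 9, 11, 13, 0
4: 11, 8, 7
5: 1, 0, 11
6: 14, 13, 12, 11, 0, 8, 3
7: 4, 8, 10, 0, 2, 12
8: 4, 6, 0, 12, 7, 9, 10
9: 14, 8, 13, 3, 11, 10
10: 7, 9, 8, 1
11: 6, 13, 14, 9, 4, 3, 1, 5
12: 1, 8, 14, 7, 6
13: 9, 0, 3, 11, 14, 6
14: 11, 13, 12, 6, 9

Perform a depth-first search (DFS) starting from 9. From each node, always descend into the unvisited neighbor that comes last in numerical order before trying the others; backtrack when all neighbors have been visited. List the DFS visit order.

9 → 14 → 13 → 11 → 6 → 12 → 8 → 10 → 7 → 4 → 2 → 0 → 5 → 1 → 3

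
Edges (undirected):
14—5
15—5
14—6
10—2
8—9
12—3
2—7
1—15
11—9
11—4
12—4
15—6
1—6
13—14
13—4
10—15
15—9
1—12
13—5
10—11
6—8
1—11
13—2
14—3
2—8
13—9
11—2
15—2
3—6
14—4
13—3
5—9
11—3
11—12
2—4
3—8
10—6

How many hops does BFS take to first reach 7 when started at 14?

3

Level 0: 14
Level 1: 3, 4, 5, 6, 13
Level 2: 1, 2, 8, 9, 10, 11, 12, 15
Level 3: 7
7 first appears at level 3.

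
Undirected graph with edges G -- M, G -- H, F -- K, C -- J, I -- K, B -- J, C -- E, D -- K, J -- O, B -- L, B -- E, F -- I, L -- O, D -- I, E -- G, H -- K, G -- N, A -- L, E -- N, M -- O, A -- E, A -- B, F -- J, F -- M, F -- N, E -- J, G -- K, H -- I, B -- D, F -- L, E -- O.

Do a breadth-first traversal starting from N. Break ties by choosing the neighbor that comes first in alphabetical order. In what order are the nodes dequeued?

Visit N; enqueue E, F, G → queue [E, F, G]
Visit E; enqueue A, B, C, J, O → queue [F, G, A, B, C, J, O]
Visit F; enqueue I, K, L, M → queue [G, A, B, C, J, O, I, K, L, M]
Visit G; enqueue H → queue [A, B, C, J, O, I, K, L, M, H]
Visit A → queue [B, C, J, O, I, K, L, M, H]
Visit B; enqueue D → queue [C, J, O, I, K, L, M, H, D]
Visit C → queue [J, O, I, K, L, M, H, D]
Visit J → queue [O, I, K, L, M, H, D]
Visit O → queue [I, K, L, M, H, D]
Visit I → queue [K, L, M, H, D]
Visit K → queue [L, M, H, D]
Visit L → queue [M, H, D]
Visit M → queue [H, D]
Visit H → queue [D]
Visit D → queue []

N → E → F → G → A → B → C → J → O → I → K → L → M → H → D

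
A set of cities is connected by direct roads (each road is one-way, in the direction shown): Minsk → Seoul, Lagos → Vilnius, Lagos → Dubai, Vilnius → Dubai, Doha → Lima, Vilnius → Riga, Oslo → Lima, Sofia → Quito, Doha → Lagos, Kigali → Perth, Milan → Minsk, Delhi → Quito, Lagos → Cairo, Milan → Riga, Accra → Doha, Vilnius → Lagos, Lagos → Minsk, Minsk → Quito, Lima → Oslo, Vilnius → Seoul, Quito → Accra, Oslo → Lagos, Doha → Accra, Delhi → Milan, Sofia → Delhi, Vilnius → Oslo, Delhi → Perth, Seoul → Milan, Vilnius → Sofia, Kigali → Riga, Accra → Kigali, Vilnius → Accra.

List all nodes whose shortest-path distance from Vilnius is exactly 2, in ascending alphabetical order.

Level 0: Vilnius
Level 1: Accra, Dubai, Lagos, Oslo, Riga, Seoul, Sofia
Level 2: Cairo, Delhi, Doha, Kigali, Lima, Milan, Minsk, Quito
Level 3: Perth

Cairo, Delhi, Doha, Kigali, Lima, Milan, Minsk, Quito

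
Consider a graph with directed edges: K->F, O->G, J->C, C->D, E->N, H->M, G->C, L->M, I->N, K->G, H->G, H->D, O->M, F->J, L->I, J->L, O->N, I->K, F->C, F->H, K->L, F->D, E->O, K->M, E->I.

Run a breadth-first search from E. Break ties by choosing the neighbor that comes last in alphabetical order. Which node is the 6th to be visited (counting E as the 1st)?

G

Visit E; enqueue O, N, I → queue [O, N, I]
Visit O; enqueue M, G → queue [N, I, M, G]
Visit N → queue [I, M, G]
Visit I; enqueue K → queue [M, G, K]
Visit M → queue [G, K]
Visit G; enqueue C → queue [K, C]
Visit K; enqueue L, F → queue [C, L, F]
Visit C; enqueue D → queue [L, F, D]
Visit L → queue [F, D]
Visit F; enqueue J, H → queue [D, J, H]
Visit D → queue [J, H]
Visit J → queue [H]
Visit H → queue []

Visit order: E, O, N, I, M, G, K, C, L, F, D, J, H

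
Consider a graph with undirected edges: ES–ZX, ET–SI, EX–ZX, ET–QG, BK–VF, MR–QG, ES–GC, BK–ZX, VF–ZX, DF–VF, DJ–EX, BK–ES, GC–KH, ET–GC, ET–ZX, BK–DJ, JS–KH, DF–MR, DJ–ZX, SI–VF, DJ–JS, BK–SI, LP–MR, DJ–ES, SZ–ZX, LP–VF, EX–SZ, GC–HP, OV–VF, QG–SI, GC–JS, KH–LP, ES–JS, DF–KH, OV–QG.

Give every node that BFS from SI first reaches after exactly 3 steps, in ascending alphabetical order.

EX, HP, JS, KH, SZ

Level 0: SI
Level 1: BK, ET, QG, VF
Level 2: DF, DJ, ES, GC, LP, MR, OV, ZX
Level 3: EX, HP, JS, KH, SZ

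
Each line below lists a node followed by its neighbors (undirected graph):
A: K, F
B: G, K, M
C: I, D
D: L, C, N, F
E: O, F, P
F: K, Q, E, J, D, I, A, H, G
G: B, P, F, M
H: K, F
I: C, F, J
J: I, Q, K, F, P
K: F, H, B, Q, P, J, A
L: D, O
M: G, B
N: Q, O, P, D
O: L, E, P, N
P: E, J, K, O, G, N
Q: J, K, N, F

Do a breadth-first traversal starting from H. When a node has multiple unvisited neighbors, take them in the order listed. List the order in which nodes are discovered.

Visit H; enqueue K, F → queue [K, F]
Visit K; enqueue B, Q, P, J, A → queue [F, B, Q, P, J, A]
Visit F; enqueue E, D, I, G → queue [B, Q, P, J, A, E, D, I, G]
Visit B; enqueue M → queue [Q, P, J, A, E, D, I, G, M]
Visit Q; enqueue N → queue [P, J, A, E, D, I, G, M, N]
Visit P; enqueue O → queue [J, A, E, D, I, G, M, N, O]
Visit J → queue [A, E, D, I, G, M, N, O]
Visit A → queue [E, D, I, G, M, N, O]
Visit E → queue [D, I, G, M, N, O]
Visit D; enqueue L, C → queue [I, G, M, N, O, L, C]
Visit I → queue [G, M, N, O, L, C]
Visit G → queue [M, N, O, L, C]
Visit M → queue [N, O, L, C]
Visit N → queue [O, L, C]
Visit O → queue [L, C]
Visit L → queue [C]
Visit C → queue []

H → K → F → B → Q → P → J → A → E → D → I → G → M → N → O → L → C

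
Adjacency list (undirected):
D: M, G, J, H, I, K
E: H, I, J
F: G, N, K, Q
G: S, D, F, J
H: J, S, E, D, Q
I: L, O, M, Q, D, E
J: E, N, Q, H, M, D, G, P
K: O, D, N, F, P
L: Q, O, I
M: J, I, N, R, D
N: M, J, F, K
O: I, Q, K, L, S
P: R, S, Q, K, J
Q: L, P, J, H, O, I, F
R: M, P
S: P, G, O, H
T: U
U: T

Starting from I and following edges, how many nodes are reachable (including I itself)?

BFS from I visits: I, L, O, M, Q, D, E, K, S, J, N, R, P, H, F, G
Reachable nodes: 16 of 18 total.

16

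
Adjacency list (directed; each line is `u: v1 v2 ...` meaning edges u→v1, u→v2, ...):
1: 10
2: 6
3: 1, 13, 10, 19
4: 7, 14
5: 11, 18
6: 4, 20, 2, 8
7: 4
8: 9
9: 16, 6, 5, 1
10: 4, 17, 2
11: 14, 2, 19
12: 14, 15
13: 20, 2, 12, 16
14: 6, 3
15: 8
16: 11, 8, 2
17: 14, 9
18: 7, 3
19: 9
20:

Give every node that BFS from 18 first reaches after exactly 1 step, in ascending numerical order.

3, 7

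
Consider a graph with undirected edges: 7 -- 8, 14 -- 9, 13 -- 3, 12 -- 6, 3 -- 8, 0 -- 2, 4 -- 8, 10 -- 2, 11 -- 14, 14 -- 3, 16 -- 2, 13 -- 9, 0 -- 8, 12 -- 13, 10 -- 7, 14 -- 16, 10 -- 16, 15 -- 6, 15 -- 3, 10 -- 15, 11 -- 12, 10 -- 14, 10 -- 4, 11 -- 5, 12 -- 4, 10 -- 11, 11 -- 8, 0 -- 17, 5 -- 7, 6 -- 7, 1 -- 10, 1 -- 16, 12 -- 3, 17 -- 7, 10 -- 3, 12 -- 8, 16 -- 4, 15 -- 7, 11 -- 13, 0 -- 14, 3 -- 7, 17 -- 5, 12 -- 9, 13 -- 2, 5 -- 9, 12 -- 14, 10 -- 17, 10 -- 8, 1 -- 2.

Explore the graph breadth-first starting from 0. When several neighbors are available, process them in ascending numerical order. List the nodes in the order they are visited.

Visit 0; enqueue 2, 8, 14, 17 → queue [2, 8, 14, 17]
Visit 2; enqueue 1, 10, 13, 16 → queue [8, 14, 17, 1, 10, 13, 16]
Visit 8; enqueue 3, 4, 7, 11, 12 → queue [14, 17, 1, 10, 13, 16, 3, 4, 7, 11, 12]
Visit 14; enqueue 9 → queue [17, 1, 10, 13, 16, 3, 4, 7, 11, 12, 9]
Visit 17; enqueue 5 → queue [1, 10, 13, 16, 3, 4, 7, 11, 12, 9, 5]
Visit 1 → queue [10, 13, 16, 3, 4, 7, 11, 12, 9, 5]
Visit 10; enqueue 15 → queue [13, 16, 3, 4, 7, 11, 12, 9, 5, 15]
Visit 13 → queue [16, 3, 4, 7, 11, 12, 9, 5, 15]
Visit 16 → queue [3, 4, 7, 11, 12, 9, 5, 15]
Visit 3 → queue [4, 7, 11, 12, 9, 5, 15]
Visit 4 → queue [7, 11, 12, 9, 5, 15]
Visit 7; enqueue 6 → queue [11, 12, 9, 5, 15, 6]
Visit 11 → queue [12, 9, 5, 15, 6]
Visit 12 → queue [9, 5, 15, 6]
Visit 9 → queue [5, 15, 6]
Visit 5 → queue [15, 6]
Visit 15 → queue [6]
Visit 6 → queue []

0 -> 2 -> 8 -> 14 -> 17 -> 1 -> 10 -> 13 -> 16 -> 3 -> 4 -> 7 -> 11 -> 12 -> 9 -> 5 -> 15 -> 6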